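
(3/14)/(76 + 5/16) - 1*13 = -37029/2849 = -13.00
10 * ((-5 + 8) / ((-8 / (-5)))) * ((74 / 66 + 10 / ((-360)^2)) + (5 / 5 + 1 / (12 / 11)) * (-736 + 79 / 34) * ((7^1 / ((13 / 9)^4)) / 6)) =-130044072482815 / 18458174592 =-7045.34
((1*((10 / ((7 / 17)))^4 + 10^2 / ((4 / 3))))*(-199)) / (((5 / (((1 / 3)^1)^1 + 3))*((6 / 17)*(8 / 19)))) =-53696367850775 / 172872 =-310613447.24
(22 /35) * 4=88 /35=2.51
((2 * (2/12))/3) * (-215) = -215/9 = -23.89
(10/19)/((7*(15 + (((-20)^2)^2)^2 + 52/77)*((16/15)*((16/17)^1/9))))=42075/1597986134311808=0.00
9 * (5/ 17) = 45/ 17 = 2.65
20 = 20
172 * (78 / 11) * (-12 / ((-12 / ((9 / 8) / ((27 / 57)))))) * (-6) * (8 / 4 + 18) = -3823560 / 11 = -347596.36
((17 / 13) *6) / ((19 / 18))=1836 / 247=7.43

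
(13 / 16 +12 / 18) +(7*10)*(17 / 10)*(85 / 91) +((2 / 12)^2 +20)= 248341 / 1872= 132.66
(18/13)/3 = 6/13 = 0.46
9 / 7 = 1.29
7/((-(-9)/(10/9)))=70/81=0.86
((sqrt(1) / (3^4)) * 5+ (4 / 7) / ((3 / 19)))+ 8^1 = 6623 / 567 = 11.68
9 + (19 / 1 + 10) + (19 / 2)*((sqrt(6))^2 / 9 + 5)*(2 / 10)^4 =142823 / 3750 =38.09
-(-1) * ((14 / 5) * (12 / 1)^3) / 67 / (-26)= -12096 / 4355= -2.78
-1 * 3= -3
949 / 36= 26.36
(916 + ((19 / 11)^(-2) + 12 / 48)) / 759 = 441183 / 365332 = 1.21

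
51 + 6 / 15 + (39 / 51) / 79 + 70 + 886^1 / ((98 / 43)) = 167862069 / 329035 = 510.16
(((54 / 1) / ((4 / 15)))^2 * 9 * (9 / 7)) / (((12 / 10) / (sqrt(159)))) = 4986023.83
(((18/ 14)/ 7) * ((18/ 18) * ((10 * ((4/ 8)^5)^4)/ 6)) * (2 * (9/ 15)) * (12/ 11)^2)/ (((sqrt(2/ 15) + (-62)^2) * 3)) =0.00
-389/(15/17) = -6613/15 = -440.87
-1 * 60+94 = 34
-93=-93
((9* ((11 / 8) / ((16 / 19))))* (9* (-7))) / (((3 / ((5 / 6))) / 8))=-65835 / 32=-2057.34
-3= -3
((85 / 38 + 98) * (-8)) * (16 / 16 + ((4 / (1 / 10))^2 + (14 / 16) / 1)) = -48812335 / 38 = -1284535.13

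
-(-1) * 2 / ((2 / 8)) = 8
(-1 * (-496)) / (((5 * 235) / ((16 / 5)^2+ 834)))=10468576 / 29375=356.38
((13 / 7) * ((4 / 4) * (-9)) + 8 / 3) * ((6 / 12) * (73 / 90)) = -4307 / 756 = -5.70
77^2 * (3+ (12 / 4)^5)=1458534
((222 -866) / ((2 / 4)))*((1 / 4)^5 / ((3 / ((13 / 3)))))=-2093 / 1152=-1.82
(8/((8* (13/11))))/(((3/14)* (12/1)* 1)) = 77/234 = 0.33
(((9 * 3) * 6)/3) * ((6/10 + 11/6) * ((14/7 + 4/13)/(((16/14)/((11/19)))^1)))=151767/988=153.61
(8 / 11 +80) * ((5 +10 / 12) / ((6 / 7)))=549.39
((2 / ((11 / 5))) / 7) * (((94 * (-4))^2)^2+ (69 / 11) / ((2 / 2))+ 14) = 314084153370 / 121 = 2595736804.71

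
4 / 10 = 0.40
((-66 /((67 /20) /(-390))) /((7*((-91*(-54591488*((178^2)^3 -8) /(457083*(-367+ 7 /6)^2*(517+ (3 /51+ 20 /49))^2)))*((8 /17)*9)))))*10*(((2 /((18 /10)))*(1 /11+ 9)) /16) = 19733059844441778076171875 /116339425372040170253105496064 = 0.00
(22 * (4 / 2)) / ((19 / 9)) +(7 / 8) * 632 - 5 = 10808 / 19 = 568.84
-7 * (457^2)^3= -63766890598488343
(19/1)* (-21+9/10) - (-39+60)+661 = 2581/10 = 258.10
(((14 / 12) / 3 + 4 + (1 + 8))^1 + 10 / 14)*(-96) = -28432 / 21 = -1353.90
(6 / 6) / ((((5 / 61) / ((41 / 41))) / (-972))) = -59292 / 5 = -11858.40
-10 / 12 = -0.83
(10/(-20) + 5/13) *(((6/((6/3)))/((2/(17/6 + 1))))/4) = -69/416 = -0.17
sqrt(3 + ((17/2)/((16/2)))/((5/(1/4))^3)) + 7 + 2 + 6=sqrt(1920085)/800 + 15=16.73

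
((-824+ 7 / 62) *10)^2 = 65231714025 / 961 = 67878994.82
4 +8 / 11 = 52 / 11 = 4.73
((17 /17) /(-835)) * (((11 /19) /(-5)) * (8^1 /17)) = 0.00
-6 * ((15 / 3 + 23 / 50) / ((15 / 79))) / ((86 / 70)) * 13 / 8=-1962597 / 8600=-228.21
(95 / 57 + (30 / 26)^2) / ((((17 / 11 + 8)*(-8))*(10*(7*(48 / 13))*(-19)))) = 0.00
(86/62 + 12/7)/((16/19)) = 12787/3472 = 3.68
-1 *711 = -711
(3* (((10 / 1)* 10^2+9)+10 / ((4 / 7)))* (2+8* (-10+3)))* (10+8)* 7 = -20952918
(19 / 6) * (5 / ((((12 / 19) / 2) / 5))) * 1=9025 / 36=250.69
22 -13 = 9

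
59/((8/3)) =177/8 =22.12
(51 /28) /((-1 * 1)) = -51 /28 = -1.82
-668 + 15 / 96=-667.84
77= 77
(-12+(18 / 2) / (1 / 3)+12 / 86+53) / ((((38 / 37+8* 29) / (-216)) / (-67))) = 87161640 / 20597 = 4231.76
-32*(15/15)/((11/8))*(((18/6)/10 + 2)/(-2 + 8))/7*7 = -1472/165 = -8.92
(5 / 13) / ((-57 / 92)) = -460 / 741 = -0.62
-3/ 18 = -1/ 6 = -0.17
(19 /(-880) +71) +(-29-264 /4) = -21139 /880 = -24.02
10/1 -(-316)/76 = 269/19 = 14.16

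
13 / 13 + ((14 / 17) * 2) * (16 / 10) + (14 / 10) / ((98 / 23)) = 4717 / 1190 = 3.96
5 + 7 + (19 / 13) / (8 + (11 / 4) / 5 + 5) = 42656 / 3523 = 12.11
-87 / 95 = -0.92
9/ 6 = 3/ 2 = 1.50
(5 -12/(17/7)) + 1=18/17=1.06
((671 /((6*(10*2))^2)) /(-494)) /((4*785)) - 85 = -1898619840671 /22336704000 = -85.00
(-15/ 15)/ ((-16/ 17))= 17/ 16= 1.06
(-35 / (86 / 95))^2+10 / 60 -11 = 32926505 / 22188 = 1483.98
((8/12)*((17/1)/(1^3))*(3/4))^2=289/4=72.25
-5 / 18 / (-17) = 0.02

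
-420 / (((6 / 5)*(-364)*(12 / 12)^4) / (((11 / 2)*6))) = 825 / 26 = 31.73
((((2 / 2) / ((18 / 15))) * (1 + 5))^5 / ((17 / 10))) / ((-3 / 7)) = -218750 / 51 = -4289.22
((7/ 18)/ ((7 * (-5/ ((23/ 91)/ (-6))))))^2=529/ 2414739600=0.00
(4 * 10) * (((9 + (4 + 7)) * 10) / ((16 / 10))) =5000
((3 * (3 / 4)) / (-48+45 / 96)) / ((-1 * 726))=4 / 61347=0.00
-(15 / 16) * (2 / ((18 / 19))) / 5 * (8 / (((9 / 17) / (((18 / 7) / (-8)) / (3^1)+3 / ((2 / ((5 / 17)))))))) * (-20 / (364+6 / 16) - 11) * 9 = 122455 / 616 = 198.79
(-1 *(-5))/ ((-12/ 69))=-115/ 4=-28.75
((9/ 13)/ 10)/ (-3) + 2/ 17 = 209/ 2210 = 0.09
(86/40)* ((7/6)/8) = 301/960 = 0.31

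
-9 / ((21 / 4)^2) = -16 / 49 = -0.33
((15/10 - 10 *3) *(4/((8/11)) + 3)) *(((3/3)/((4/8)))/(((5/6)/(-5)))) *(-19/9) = -6137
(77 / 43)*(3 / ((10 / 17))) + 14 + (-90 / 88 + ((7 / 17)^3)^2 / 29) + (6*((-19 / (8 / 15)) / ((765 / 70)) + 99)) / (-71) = 6591232990162739 / 470154948241660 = 14.02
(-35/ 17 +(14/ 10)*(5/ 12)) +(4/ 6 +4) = 217/ 68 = 3.19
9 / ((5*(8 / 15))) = 27 / 8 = 3.38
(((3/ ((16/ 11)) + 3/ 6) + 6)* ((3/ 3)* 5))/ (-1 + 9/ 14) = -119.88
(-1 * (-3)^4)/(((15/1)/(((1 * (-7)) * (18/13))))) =3402/65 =52.34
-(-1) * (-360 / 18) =-20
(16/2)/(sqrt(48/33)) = 2 * sqrt(11) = 6.63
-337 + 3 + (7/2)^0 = -333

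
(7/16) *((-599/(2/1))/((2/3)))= -12579/64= -196.55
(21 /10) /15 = 7 /50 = 0.14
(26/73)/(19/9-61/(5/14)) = -1170/554143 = -0.00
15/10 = 3/2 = 1.50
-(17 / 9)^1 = -17 / 9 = -1.89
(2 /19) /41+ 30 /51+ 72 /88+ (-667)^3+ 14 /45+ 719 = -1945216859113823 /6555285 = -296740242.28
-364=-364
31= 31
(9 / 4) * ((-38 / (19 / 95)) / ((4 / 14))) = -1496.25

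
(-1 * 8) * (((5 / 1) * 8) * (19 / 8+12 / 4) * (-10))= 17200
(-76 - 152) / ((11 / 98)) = -22344 / 11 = -2031.27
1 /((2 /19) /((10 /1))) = 95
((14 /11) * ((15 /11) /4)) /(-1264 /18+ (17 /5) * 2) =-4725 /690668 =-0.01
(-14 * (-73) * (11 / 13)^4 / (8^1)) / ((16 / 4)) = 16.37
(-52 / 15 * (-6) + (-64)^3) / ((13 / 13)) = -262123.20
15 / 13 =1.15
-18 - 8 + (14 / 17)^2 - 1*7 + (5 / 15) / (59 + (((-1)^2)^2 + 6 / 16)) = -13532797 / 418761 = -32.32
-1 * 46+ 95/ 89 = -3999/ 89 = -44.93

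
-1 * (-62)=62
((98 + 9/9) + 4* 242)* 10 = 10670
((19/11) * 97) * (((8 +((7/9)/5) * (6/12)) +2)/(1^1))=1671601/990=1688.49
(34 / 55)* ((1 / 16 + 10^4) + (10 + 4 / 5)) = 6188.53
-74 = -74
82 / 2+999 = 1040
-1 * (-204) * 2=408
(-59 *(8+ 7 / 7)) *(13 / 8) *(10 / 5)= -6903 / 4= -1725.75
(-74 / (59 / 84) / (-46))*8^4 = 12730368 / 1357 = 9381.26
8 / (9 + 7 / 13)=26 / 31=0.84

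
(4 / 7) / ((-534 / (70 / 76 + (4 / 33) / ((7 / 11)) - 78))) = 61357 / 745731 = 0.08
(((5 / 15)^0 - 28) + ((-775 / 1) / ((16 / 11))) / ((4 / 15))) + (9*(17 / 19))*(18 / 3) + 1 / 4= -2403401 / 1216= -1976.48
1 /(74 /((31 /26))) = 31 /1924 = 0.02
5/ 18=0.28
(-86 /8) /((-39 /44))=473 /39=12.13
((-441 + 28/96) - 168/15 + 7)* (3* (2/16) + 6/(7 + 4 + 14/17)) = -25252997/64320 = -392.62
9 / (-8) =-9 / 8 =-1.12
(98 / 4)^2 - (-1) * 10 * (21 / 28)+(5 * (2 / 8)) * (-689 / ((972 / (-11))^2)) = 2296353059 / 3779136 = 607.64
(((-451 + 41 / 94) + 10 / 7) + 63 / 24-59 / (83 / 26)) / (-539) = 101580333 / 117747784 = 0.86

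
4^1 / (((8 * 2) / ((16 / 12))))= 1 / 3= 0.33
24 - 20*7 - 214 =-330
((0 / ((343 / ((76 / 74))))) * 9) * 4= 0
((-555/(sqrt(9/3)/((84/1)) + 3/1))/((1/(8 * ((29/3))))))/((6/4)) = -201895680/21167 + 2403520 * sqrt(3)/63501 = -9472.67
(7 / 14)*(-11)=-11 / 2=-5.50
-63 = -63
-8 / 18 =-4 / 9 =-0.44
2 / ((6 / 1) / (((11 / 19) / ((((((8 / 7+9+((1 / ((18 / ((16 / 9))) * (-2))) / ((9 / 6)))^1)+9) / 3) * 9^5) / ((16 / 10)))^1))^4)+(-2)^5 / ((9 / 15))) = 26997535488 / 2201968731242547031192672581025945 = 0.00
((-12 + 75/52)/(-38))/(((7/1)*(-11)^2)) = 549/1673672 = 0.00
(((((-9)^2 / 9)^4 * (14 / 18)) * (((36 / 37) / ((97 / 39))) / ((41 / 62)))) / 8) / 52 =4271211 / 588596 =7.26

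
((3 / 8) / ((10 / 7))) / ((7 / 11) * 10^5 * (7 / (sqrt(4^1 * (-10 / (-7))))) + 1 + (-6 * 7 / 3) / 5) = 22869 / 1680699999843184 + 35371875 * sqrt(70) / 210087499980398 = 0.00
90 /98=45 /49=0.92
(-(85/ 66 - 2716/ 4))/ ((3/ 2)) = 44729/ 99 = 451.81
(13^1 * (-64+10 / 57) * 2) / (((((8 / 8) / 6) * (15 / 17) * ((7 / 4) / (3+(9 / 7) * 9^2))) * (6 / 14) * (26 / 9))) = -74215200 / 133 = -558009.02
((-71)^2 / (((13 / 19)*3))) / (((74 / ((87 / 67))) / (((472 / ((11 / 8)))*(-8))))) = -41952734464 / 354497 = -118344.40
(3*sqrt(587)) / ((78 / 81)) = 75.48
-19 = -19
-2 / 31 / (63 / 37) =-74 / 1953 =-0.04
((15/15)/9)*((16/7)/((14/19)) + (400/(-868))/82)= 192842/560511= 0.34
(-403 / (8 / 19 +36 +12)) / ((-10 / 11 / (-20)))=-84227 / 460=-183.10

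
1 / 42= 0.02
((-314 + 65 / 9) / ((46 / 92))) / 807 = -5522 / 7263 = -0.76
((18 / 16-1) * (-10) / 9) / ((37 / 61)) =-305 / 1332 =-0.23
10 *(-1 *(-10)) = 100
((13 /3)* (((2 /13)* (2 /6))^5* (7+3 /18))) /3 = 688 /187388721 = 0.00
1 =1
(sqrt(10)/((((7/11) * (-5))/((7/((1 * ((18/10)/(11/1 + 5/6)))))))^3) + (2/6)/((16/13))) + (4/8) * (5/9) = 79/144 - 476379541 * sqrt(10)/157464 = -9566.36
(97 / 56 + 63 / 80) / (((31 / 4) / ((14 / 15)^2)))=9877 / 34875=0.28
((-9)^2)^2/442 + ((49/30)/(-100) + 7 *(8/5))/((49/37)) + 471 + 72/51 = 2300545861/4641000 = 495.70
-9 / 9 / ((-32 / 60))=15 / 8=1.88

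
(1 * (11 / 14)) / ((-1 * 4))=-11 / 56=-0.20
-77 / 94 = -0.82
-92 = -92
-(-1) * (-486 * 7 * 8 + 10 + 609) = -26597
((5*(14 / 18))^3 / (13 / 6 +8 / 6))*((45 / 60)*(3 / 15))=1225 / 486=2.52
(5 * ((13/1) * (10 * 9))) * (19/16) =55575/8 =6946.88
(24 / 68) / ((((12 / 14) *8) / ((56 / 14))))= 7 / 34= 0.21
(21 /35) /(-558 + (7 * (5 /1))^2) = 3 /3335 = 0.00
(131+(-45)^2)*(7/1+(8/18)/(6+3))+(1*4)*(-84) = 1203860/81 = 14862.47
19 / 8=2.38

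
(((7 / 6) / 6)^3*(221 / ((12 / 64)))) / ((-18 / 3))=-75803 / 52488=-1.44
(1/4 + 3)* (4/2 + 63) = 845/4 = 211.25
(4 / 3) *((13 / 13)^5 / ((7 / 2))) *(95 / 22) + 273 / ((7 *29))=20029 / 6699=2.99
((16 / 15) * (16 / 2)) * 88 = 11264 / 15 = 750.93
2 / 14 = 1 / 7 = 0.14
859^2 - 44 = 737837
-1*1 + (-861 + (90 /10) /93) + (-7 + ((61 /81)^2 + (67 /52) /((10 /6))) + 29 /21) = -320636015383 /370171620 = -866.18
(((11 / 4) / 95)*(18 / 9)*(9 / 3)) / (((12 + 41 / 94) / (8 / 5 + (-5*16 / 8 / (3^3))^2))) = 3273644 / 134931825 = 0.02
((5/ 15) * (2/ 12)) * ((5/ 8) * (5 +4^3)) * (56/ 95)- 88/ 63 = 37/ 2394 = 0.02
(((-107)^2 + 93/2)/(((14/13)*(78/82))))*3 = 942631/28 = 33665.39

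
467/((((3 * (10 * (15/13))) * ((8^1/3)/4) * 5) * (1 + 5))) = 6071/9000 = 0.67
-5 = -5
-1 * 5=-5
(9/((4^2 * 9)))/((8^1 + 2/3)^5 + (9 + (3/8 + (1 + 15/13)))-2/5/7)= 110565/86516711182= 0.00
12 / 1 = 12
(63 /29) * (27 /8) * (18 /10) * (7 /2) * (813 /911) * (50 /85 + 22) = 2090964456 /2245615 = 931.13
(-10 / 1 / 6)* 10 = -50 / 3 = -16.67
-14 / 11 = -1.27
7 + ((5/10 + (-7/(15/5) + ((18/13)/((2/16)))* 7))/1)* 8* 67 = 1582813/39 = 40584.95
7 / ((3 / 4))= 28 / 3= 9.33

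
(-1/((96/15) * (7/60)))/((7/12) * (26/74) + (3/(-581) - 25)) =690975/12795122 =0.05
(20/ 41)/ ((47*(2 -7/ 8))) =0.01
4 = 4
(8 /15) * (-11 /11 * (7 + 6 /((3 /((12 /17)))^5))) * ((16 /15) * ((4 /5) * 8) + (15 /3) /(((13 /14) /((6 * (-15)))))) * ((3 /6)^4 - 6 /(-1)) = 17284225537774 /1597339125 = 10820.64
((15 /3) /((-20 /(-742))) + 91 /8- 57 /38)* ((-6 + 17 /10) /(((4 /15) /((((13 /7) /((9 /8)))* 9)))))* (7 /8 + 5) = -123194097 /448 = -274986.82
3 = 3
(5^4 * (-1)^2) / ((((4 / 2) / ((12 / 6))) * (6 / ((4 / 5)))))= 250 / 3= 83.33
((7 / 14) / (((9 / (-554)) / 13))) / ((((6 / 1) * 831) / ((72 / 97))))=-52 / 873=-0.06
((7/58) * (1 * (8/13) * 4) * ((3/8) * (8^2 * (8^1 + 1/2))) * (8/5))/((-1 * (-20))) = 45696/9425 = 4.85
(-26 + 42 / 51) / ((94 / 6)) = -1284 / 799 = -1.61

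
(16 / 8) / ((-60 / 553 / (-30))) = 553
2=2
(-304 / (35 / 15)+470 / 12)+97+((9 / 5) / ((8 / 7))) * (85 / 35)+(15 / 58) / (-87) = 6854573 / 706440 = 9.70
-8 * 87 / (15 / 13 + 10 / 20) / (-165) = 6032 / 2365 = 2.55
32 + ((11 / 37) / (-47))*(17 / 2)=111109 / 3478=31.95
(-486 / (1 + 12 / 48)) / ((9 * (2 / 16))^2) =-307.20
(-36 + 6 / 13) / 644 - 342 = -204549 / 598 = -342.06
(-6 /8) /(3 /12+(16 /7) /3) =-63 /85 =-0.74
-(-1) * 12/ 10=6/ 5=1.20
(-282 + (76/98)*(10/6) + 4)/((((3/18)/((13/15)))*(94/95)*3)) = -10046972/20727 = -484.73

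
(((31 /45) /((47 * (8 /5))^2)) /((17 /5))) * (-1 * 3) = -775 /7210176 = -0.00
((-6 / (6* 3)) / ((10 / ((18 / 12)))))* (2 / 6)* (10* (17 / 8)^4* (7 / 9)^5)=-1403737447 / 1451188224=-0.97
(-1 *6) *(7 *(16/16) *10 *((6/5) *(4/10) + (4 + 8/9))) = -33824/15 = -2254.93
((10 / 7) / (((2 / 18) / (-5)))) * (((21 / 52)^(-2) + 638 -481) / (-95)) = 110.39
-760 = -760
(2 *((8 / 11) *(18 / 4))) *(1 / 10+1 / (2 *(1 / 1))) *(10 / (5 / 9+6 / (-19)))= 73872 / 451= 163.80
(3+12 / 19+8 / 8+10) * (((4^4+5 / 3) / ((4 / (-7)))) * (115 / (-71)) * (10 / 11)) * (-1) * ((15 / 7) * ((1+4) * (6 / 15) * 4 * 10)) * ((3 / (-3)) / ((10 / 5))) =12356405000 / 14839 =832697.96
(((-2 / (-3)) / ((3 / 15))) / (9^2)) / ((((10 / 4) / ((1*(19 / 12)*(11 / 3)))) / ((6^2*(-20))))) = -16720 / 243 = -68.81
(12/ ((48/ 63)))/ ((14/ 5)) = 45/ 8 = 5.62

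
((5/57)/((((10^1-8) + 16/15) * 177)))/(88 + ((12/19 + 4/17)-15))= 425/194259978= 0.00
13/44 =0.30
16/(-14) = -8/7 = -1.14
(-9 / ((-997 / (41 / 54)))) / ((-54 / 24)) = -82 / 26919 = -0.00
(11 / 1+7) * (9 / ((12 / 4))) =54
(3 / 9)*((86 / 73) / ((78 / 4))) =172 / 8541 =0.02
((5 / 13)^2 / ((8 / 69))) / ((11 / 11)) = 1725 / 1352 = 1.28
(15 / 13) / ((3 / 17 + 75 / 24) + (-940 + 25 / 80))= -0.00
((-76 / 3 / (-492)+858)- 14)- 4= 309979 / 369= 840.05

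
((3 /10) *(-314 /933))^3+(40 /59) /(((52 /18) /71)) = 48050200814569 /2883942147125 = 16.66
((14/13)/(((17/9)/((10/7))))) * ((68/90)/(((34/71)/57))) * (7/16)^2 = 198303/14144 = 14.02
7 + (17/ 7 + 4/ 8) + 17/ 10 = 407/ 35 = 11.63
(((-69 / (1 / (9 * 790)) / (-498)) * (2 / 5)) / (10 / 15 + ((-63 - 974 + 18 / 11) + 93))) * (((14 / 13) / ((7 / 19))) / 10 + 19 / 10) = -30759993 / 33531004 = -0.92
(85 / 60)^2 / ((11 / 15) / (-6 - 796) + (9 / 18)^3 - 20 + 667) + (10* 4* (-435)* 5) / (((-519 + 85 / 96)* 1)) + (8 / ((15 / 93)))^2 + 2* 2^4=618010890750388271 / 232327966729350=2660.08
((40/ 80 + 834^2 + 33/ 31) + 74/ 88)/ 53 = 948741665/ 72292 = 13123.74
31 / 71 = 0.44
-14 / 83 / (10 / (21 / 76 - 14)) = 0.23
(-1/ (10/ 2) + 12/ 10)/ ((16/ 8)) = 1/ 2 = 0.50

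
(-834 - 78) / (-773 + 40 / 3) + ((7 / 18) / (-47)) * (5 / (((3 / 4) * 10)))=3456031 / 2892051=1.20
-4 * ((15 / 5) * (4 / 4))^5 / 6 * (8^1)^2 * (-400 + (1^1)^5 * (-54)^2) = -26085888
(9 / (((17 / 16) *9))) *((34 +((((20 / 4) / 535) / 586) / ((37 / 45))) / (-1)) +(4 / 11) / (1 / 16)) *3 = 24387554808 / 216917569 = 112.43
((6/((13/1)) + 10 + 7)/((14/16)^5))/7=7438336/1529437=4.86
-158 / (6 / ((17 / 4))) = -1343 / 12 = -111.92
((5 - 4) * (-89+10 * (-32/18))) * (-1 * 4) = 3844/9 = 427.11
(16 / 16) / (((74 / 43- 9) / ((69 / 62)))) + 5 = 4.85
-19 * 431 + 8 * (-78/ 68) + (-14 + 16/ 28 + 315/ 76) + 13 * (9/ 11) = -815452833/ 99484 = -8196.82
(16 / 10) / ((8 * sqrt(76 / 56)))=sqrt(266) / 95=0.17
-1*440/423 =-440/423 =-1.04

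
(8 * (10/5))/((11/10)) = 160/11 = 14.55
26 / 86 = 13 / 43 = 0.30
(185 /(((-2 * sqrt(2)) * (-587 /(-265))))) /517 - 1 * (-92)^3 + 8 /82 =31926212 /41 - 49025 * sqrt(2) /1213916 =778688.04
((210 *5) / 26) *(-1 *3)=-1575 / 13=-121.15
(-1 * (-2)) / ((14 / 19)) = 19 / 7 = 2.71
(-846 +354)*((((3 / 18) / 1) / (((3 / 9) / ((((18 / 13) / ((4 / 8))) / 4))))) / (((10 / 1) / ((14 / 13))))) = -15498 / 845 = -18.34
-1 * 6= -6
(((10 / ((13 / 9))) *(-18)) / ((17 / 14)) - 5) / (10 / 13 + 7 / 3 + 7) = -71355 / 6698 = -10.65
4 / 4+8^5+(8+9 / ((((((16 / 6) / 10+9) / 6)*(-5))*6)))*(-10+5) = 4549466 / 139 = 32729.97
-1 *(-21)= 21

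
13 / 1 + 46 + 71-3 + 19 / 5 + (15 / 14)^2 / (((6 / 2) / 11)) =132309 / 980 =135.01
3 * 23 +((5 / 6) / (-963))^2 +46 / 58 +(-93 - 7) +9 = -20531948935 / 968173236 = -21.21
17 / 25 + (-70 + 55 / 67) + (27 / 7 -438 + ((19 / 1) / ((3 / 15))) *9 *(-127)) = -1279052602 / 11725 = -109087.64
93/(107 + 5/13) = 1209/1396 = 0.87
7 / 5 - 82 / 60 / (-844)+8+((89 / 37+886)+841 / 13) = 11722202369 / 12178920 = 962.50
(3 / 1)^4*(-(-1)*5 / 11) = 405 / 11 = 36.82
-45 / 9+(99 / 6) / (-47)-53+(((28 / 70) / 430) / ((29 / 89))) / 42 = -1795444096 / 30769725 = -58.35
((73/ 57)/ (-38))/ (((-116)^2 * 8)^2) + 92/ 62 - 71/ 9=-14951118407834245/ 2334282056957952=-6.41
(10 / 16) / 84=5 / 672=0.01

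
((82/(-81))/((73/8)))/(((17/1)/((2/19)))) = -1312/1909899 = -0.00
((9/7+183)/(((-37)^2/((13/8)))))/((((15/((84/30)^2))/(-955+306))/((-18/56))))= 3265119/136900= 23.85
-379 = -379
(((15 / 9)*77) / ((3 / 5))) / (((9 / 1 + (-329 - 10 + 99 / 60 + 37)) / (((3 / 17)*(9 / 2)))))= -57750 / 99059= -0.58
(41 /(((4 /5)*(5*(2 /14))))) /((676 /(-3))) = -861 /2704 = -0.32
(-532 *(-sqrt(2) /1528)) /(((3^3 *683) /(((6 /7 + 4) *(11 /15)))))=3553 *sqrt(2) /52833465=0.00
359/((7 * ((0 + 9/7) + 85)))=0.59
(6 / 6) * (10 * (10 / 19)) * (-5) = -500 / 19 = -26.32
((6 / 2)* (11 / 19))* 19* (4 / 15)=44 / 5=8.80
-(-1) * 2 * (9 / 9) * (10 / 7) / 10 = 2 / 7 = 0.29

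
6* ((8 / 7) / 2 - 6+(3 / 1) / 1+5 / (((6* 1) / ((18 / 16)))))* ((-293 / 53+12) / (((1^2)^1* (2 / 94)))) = -1153803 / 424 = -2721.23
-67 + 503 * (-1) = -570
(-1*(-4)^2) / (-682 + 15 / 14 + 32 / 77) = 2464 / 104799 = 0.02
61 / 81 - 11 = -830 / 81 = -10.25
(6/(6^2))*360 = 60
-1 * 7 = -7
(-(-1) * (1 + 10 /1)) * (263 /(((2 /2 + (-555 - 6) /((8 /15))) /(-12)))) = 277728 /8407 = 33.04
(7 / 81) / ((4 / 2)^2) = 7 / 324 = 0.02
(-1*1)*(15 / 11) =-15 / 11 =-1.36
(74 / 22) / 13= 37 / 143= 0.26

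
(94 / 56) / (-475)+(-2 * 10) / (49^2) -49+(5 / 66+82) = 4977527857 / 150542700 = 33.06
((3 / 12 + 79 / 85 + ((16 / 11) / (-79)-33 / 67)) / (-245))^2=175106016614169 / 23522266230580810000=0.00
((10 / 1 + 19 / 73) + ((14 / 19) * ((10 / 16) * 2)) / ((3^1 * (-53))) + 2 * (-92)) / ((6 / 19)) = -76633241 / 139284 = -550.19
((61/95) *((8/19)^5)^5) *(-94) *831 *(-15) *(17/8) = 1147594812162798019418662109184/1768453418076865701195582595329481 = 0.00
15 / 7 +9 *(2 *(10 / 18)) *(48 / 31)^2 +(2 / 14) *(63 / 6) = 371571 / 13454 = 27.62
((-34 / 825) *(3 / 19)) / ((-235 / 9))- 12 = -14734194 / 1227875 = -12.00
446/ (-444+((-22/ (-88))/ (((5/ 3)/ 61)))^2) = -1.24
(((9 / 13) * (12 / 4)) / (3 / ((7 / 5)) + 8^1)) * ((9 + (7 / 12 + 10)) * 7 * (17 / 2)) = 238.60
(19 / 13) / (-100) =-19 / 1300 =-0.01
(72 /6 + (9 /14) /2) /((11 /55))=1725 /28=61.61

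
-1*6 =-6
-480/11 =-43.64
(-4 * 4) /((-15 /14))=224 /15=14.93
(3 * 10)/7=30/7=4.29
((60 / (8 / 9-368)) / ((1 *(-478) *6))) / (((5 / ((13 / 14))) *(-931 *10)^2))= 117 / 958220233902400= 0.00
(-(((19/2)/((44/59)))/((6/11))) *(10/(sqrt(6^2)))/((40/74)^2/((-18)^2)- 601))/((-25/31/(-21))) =8991508491/5331535120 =1.69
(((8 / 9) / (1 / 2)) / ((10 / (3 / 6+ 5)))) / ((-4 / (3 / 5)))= -11 / 75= -0.15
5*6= 30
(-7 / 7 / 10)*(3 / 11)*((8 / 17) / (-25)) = 12 / 23375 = 0.00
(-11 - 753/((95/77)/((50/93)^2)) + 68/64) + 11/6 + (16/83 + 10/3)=-180.99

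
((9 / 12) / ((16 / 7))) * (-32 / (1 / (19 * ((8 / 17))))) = -1596 / 17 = -93.88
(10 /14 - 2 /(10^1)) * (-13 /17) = -234 /595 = -0.39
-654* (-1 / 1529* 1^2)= 654 / 1529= 0.43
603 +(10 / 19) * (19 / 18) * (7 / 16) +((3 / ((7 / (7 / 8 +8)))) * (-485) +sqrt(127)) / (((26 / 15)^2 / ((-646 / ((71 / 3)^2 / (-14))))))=-16087907117 / 1727856 +4578525 * sqrt(127) / 851929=-9250.34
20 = 20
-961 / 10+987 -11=8799 / 10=879.90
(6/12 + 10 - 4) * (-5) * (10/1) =-325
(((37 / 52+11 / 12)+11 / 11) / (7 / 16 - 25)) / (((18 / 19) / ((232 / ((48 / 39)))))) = -225910 / 10611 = -21.29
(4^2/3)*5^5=50000/3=16666.67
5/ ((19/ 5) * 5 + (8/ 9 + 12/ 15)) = 225/ 931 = 0.24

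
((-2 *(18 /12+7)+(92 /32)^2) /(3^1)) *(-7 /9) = 3913 /1728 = 2.26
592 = 592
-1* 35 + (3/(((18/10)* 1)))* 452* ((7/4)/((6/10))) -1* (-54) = 19946/9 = 2216.22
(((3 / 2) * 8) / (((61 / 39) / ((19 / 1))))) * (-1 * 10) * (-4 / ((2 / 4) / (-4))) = -2845440 / 61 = -46646.56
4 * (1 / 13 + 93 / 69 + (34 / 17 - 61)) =-68860 / 299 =-230.30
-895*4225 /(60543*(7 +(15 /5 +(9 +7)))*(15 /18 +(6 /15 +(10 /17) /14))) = -24724375 /13126299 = -1.88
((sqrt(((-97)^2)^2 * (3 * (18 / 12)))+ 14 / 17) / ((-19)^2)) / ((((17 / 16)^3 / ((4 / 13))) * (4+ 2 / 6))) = 688128 / 5095532689+ 693706752 * sqrt(2) / 299737217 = 3.27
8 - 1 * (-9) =17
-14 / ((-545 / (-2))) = -28 / 545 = -0.05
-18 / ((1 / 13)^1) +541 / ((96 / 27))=-2619 / 32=-81.84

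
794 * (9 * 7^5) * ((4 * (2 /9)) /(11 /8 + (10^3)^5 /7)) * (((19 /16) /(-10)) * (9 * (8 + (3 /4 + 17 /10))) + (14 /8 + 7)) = -361462787567 /200000000000001925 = -0.00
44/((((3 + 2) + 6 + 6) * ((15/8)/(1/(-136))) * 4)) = -11/4335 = -0.00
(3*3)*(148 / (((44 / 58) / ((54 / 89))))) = 1042956 / 979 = 1065.33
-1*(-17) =17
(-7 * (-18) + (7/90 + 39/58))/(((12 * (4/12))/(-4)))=-165409/1305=-126.75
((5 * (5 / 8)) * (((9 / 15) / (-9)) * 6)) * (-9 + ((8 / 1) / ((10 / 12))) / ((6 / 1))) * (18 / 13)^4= 971028 / 28561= 34.00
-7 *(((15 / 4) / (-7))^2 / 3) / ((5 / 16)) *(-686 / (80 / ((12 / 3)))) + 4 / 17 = 2507 / 34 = 73.74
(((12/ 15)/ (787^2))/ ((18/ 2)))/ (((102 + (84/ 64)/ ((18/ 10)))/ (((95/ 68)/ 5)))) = 304/ 778797677445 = 0.00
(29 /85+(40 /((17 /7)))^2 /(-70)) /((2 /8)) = -20428 /1445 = -14.14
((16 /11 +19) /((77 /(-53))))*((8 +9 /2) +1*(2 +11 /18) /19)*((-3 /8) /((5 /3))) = 5153985 /128744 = 40.03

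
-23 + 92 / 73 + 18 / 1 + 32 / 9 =-0.18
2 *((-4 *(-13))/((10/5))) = 52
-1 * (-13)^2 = -169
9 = 9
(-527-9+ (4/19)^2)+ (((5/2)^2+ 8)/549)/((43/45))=-2029889275/3787612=-535.93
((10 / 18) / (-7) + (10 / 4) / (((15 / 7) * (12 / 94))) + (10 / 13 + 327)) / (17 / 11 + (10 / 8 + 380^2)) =4045987 / 1734566379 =0.00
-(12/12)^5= -1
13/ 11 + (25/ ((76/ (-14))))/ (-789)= 391691/ 329802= 1.19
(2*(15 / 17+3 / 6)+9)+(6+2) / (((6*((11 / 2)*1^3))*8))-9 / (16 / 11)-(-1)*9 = 131117 / 8976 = 14.61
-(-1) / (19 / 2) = 2 / 19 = 0.11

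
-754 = -754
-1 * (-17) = 17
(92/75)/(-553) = -92/41475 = -0.00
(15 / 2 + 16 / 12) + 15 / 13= 779 / 78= 9.99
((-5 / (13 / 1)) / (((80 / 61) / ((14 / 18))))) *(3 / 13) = -427 / 8112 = -0.05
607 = 607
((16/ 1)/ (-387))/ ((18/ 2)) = -16/ 3483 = -0.00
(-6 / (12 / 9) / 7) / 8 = -9 / 112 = -0.08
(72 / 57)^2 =576 / 361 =1.60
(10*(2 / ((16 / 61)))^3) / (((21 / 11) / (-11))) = -137323505 / 5376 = -25543.81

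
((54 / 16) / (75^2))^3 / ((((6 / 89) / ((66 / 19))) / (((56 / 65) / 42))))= 8811 / 38593750000000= 0.00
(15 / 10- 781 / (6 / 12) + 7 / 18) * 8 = -112328 / 9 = -12480.89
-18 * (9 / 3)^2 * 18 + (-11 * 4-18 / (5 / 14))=-15052 / 5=-3010.40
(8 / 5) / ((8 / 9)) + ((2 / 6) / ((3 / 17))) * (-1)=-4 / 45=-0.09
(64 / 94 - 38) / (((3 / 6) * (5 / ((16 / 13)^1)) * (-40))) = 7016 / 15275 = 0.46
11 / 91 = 0.12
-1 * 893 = -893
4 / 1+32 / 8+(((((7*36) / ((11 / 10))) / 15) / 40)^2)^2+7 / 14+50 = 1071012087 / 18301250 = 58.52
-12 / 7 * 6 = -72 / 7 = -10.29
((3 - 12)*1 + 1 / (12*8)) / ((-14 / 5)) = 4315 / 1344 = 3.21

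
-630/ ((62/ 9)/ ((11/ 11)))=-91.45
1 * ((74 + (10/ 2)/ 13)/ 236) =967/ 3068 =0.32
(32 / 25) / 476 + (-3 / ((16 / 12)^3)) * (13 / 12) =-1042177 / 761600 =-1.37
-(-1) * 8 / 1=8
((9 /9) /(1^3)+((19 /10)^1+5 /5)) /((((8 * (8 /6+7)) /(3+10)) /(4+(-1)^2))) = 1521 /400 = 3.80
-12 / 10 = -6 / 5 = -1.20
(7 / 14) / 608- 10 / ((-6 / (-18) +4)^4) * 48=-47249519 / 34730176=-1.36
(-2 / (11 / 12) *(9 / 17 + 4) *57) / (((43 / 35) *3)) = -111720 / 731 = -152.83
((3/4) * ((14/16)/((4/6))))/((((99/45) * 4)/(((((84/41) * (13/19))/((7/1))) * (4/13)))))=945/137104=0.01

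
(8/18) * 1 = 4/9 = 0.44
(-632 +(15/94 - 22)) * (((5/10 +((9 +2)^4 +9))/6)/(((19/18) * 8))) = -5402606283/28576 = -189060.97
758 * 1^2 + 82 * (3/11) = 8584/11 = 780.36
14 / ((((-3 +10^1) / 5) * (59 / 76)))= 760 / 59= 12.88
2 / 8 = 1 / 4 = 0.25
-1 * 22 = -22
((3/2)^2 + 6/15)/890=53/17800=0.00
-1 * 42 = -42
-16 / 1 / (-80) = 1 / 5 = 0.20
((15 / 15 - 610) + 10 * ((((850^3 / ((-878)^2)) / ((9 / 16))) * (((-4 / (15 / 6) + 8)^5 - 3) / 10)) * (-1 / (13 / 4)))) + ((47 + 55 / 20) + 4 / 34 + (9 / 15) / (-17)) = -2758943127608413 / 589726260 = -4678345.39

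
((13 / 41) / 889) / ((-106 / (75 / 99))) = -0.00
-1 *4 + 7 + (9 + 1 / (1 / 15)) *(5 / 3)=43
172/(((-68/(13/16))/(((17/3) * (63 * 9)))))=-105651/16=-6603.19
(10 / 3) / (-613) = -10 / 1839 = -0.01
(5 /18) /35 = 1 /126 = 0.01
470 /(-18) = -235 /9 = -26.11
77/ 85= 0.91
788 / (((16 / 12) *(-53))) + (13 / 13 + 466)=24160 / 53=455.85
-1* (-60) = 60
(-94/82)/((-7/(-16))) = -752/287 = -2.62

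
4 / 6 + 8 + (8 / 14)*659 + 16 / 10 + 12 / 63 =13546 / 35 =387.03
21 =21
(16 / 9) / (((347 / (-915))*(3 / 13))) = -63440 / 3123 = -20.31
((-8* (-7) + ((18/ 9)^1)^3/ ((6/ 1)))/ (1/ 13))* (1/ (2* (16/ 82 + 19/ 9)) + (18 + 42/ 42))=14322.92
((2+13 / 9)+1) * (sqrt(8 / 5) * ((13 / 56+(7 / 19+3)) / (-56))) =-0.36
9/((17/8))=72/17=4.24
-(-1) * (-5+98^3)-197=940990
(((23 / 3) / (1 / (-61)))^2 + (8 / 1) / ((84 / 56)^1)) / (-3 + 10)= 1968457 / 63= 31245.35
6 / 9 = 2 / 3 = 0.67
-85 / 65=-17 / 13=-1.31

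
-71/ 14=-5.07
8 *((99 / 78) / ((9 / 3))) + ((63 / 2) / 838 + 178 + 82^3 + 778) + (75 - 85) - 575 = 12021363895 / 21788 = 551742.42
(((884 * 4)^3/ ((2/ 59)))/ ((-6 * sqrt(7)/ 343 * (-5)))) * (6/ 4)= 15976986701312 * sqrt(7)/ 5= 8454226702371.55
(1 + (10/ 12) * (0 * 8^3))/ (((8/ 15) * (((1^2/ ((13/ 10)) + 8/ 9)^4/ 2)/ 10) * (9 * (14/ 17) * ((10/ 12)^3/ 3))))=86011422939/ 24788198680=3.47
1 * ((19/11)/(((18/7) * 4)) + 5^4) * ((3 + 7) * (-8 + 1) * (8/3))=-34659310/297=-116698.01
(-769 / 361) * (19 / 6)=-769 / 114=-6.75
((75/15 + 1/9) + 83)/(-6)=-793/54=-14.69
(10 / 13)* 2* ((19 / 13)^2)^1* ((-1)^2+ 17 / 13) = 216600 / 28561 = 7.58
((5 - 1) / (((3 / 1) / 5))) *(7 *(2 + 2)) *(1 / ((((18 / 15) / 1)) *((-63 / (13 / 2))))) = -1300 / 81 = -16.05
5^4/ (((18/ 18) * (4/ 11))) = 6875/ 4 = 1718.75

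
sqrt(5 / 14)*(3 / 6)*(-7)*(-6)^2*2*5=-90*sqrt(70)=-752.99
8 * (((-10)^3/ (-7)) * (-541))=-4328000/ 7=-618285.71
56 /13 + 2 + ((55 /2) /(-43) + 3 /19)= 5.83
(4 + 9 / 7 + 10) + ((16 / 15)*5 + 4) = 517 / 21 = 24.62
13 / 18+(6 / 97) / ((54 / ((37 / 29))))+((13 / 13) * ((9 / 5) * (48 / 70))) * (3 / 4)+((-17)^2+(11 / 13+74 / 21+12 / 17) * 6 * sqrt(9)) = 748087752743 / 1958269950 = 382.01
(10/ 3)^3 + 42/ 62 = 31567/ 837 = 37.71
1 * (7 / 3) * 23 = 161 / 3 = 53.67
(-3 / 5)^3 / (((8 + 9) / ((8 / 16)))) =-27 / 4250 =-0.01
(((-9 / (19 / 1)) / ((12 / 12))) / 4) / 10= -9 / 760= -0.01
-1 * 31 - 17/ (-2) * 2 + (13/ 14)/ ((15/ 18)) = -451/ 35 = -12.89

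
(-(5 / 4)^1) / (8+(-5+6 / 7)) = -35 / 108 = -0.32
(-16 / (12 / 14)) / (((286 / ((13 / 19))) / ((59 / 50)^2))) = -24367 / 391875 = -0.06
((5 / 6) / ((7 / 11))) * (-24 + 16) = -220 / 21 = -10.48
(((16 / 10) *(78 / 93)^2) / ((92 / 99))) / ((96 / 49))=273273 / 442060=0.62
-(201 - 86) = -115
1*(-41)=-41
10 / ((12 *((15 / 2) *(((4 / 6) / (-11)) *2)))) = -11 / 12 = -0.92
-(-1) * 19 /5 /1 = 3.80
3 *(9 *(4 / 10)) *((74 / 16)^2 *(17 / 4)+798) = 6144147 / 640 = 9600.23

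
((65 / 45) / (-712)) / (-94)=13 / 602352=0.00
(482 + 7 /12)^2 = 33535681 /144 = 232886.67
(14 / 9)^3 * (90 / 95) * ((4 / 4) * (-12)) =-21952 / 513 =-42.79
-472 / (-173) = 472 / 173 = 2.73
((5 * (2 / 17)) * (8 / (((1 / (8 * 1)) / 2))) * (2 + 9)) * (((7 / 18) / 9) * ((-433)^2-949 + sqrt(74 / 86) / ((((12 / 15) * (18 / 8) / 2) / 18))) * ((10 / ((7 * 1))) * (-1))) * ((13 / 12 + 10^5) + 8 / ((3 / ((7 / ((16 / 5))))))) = -1313332432544000 / 1377-422429216000 * sqrt(1591) / 177633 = -953858423696.67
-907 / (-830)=907 / 830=1.09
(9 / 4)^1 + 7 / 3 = 55 / 12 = 4.58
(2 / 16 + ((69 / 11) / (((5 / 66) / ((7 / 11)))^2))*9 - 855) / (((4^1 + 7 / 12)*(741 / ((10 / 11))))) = 6882827 / 8218925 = 0.84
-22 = -22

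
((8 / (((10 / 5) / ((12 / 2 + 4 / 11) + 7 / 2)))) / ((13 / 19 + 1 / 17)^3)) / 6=7312523939 / 456192000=16.03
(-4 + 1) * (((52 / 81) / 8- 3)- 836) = 135905 / 54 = 2516.76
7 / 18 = 0.39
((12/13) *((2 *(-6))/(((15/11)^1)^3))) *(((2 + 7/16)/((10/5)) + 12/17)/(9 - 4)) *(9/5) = -4180671/1381250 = -3.03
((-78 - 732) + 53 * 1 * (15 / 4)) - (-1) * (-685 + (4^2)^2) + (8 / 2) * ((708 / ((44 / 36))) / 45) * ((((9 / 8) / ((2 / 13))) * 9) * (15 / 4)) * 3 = 815829 / 22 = 37083.14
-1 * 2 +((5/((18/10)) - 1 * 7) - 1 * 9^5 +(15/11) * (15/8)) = -46769711/792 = -59052.67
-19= -19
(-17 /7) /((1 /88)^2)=-131648 /7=-18806.86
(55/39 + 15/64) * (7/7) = 4105/2496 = 1.64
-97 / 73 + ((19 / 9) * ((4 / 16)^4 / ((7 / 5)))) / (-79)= -123595799 / 93010176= -1.33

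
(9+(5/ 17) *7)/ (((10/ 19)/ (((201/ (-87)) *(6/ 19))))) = -37788/ 2465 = -15.33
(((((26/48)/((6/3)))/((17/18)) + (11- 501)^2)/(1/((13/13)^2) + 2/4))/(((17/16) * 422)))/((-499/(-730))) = 47674312940/91285563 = 522.25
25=25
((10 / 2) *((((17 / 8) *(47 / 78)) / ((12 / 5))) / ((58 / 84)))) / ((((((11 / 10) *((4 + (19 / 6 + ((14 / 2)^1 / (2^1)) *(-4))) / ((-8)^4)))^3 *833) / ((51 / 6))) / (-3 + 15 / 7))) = 9265532947660800000 / 1694599429523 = 5467683.27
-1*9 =-9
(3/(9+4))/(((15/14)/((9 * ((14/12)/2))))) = 1.13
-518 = -518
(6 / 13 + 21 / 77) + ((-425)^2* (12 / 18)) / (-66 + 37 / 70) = -3614668855 / 1966107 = -1838.49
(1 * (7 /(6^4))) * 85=595 /1296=0.46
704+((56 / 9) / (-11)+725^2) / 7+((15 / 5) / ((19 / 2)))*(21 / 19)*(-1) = 18961326133 / 250173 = 75792.86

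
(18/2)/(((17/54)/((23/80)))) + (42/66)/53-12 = -1494133/396440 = -3.77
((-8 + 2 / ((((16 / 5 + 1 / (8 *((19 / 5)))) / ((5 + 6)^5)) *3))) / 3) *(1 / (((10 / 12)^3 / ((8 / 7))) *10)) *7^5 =36735047.48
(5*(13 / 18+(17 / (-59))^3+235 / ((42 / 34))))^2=610338280261695414025 / 669658152084516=911417.68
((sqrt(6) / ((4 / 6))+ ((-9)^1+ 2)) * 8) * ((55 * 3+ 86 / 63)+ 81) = -6581.43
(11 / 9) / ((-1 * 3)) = -11 / 27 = -0.41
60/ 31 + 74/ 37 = 3.94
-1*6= -6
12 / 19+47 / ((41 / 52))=46928 / 779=60.24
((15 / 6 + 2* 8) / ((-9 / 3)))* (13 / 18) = -4.45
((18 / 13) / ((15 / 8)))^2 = 2304 / 4225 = 0.55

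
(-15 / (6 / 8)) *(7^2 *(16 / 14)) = -1120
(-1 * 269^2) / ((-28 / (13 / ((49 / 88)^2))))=1821181648 / 16807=108358.52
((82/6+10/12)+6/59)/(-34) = -1723/4012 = -0.43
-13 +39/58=-715/58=-12.33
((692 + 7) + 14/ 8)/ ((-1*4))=-2803/ 16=-175.19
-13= -13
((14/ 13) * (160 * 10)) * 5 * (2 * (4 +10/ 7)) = 1216000/ 13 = 93538.46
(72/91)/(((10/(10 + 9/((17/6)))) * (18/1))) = 64/1105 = 0.06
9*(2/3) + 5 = 11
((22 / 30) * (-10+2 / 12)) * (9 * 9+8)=-57761 / 90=-641.79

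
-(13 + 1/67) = -872/67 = -13.01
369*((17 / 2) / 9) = 697 / 2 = 348.50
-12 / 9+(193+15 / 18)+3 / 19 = 7321 / 38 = 192.66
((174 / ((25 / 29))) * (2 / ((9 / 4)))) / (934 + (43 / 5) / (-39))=174928 / 910435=0.19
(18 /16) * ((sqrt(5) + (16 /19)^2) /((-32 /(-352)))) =3168 /361 + 99 * sqrt(5) /8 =36.45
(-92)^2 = 8464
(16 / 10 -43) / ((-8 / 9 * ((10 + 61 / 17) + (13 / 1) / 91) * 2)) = 221697 / 130720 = 1.70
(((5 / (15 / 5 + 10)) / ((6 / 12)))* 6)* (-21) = -1260 / 13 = -96.92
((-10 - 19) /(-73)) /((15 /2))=58 /1095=0.05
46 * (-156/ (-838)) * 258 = 925704/ 419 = 2209.32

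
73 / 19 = 3.84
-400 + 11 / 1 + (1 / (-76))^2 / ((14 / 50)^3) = -770658727 / 1981168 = -388.99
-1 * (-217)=217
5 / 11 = 0.45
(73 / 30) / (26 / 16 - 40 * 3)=-292 / 14205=-0.02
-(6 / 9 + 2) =-8 / 3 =-2.67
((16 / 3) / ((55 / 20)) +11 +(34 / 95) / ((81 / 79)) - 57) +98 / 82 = -147550919 / 3470445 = -42.52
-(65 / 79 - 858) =67717 / 79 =857.18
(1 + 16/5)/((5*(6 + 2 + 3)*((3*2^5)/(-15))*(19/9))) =-189/33440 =-0.01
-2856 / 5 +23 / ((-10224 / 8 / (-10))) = -1824409 / 3195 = -571.02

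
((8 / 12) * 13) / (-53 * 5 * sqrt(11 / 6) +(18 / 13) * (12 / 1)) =-1164410 * sqrt(66) / 390805017-146016 / 130268339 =-0.03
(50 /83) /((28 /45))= 1125 /1162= 0.97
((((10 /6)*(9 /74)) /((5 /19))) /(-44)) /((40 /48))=-171 /8140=-0.02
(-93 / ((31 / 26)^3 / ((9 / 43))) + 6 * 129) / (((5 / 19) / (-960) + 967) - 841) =114946473600 / 18993992981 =6.05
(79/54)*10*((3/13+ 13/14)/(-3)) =-5.65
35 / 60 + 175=2107 / 12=175.58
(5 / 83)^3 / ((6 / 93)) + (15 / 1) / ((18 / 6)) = 5.00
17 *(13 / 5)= 221 / 5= 44.20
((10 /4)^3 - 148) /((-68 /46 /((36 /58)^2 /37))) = 0.93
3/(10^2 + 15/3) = 1/35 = 0.03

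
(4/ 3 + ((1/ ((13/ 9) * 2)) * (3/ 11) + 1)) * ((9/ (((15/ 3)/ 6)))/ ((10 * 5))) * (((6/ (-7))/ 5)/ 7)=-56241/ 4379375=-0.01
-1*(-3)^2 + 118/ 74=-274/ 37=-7.41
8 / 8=1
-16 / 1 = -16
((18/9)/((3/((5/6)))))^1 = 5/9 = 0.56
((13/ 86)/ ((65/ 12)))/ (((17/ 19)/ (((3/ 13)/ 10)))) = 171/ 237575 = 0.00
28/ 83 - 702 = -58238/ 83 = -701.66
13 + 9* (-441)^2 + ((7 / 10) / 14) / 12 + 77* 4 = 420156001 / 240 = 1750650.00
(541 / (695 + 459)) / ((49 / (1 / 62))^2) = 541 / 10650778376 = 0.00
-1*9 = -9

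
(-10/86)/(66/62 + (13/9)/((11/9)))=-1705/32938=-0.05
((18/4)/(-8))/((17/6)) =-27/136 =-0.20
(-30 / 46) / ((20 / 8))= -6 / 23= -0.26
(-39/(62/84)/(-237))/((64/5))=1365/78368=0.02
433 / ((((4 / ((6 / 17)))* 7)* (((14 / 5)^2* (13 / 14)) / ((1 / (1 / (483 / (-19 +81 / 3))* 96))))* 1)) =746925 / 1584128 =0.47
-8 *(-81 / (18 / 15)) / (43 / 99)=53460 / 43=1243.26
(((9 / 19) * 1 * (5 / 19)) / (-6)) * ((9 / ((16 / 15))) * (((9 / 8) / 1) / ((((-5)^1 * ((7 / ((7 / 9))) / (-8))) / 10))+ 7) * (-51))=929475 / 11552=80.46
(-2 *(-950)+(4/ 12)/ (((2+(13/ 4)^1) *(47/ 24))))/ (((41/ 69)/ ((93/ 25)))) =4011335148/ 337225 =11895.13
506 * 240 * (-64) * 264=-2051850240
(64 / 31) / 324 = 16 / 2511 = 0.01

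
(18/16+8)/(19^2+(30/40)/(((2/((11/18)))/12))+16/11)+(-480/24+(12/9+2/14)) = -12484819/674898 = -18.50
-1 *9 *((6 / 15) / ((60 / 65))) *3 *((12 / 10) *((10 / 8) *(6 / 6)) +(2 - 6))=117 / 4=29.25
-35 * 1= -35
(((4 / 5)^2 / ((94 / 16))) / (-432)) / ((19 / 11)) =-88 / 602775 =-0.00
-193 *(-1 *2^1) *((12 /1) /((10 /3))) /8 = 1737 /10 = 173.70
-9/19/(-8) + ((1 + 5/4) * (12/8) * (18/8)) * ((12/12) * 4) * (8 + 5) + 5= 30395/76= 399.93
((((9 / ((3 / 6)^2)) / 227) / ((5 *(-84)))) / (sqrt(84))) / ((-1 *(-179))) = -sqrt(21) / 19910170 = -0.00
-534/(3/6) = -1068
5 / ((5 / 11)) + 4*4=27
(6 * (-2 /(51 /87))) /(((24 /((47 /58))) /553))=-25991 /68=-382.22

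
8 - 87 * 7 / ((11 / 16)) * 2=-19400 / 11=-1763.64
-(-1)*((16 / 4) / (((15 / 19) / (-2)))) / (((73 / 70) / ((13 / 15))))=-27664 / 3285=-8.42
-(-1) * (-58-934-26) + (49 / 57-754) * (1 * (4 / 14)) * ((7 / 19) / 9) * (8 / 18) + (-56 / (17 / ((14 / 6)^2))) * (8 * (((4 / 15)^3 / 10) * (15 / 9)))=-571743307754 / 559234125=-1022.37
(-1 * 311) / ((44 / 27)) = -8397 / 44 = -190.84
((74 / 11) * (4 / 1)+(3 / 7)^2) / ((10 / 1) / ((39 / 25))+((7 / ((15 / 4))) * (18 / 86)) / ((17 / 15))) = 416316927 / 103799542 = 4.01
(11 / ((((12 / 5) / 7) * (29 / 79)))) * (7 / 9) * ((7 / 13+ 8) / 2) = 7877485 / 27144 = 290.21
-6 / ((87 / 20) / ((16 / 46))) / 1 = -0.48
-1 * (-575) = 575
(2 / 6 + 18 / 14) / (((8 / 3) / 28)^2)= 178.50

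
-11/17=-0.65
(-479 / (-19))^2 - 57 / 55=12598678 / 19855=634.53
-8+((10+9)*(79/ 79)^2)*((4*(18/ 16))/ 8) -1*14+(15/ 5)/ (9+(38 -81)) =-3101/ 272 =-11.40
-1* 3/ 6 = -1/ 2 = -0.50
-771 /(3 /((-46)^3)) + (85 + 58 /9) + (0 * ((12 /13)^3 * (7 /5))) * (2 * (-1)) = 225138991 /9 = 25015443.44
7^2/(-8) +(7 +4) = 4.88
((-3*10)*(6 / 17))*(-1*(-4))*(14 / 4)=-148.24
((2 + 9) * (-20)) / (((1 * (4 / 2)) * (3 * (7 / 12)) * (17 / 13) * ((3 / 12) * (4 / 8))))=-384.54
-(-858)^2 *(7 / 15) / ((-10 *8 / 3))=1288287 / 100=12882.87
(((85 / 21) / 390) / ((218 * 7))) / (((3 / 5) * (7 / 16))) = 340 / 13122837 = 0.00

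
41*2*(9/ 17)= 738/ 17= 43.41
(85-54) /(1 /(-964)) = -29884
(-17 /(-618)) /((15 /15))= 17 /618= 0.03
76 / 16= 4.75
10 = 10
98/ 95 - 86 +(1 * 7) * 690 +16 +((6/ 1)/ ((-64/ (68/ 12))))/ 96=1389457841/ 291840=4761.03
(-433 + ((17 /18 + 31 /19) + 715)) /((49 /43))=4184975 /16758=249.73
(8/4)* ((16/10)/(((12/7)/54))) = 504/5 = 100.80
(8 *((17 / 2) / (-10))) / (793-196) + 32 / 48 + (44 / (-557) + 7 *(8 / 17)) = 36465568 / 9421655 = 3.87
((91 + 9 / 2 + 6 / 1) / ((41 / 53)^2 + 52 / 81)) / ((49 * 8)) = 0.21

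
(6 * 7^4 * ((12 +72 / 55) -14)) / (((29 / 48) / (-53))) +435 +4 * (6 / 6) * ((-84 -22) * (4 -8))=1396055777 / 1595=875270.08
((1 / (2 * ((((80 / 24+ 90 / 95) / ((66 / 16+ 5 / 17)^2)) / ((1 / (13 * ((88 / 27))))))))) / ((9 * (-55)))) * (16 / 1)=-61765371 / 35494933760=-0.00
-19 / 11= -1.73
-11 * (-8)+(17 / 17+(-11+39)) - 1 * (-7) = 124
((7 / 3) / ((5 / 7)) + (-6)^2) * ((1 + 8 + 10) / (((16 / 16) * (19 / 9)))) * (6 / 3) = 3534 / 5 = 706.80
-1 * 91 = -91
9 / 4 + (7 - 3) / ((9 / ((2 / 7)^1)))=599 / 252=2.38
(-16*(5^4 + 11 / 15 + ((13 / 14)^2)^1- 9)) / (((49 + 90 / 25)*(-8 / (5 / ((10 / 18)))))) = 5447193 / 25774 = 211.34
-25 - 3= -28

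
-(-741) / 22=741 / 22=33.68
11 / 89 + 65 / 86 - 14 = -100425 / 7654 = -13.12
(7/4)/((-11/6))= -21/22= -0.95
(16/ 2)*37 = 296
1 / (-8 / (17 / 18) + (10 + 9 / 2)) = 34 / 205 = 0.17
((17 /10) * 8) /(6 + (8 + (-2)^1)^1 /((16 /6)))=272 /165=1.65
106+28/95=10098/95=106.29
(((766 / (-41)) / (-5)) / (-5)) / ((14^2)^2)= -383 / 19688200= -0.00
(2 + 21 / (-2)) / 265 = -17 / 530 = -0.03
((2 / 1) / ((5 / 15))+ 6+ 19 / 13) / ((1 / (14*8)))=19600 / 13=1507.69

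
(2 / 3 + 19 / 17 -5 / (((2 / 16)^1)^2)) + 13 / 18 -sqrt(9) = -98071 / 306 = -320.49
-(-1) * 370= 370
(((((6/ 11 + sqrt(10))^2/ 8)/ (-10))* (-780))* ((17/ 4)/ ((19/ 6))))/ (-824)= -1239147/ 7577504- 5967* sqrt(10)/ 344432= -0.22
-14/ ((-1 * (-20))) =-0.70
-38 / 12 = -19 / 6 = -3.17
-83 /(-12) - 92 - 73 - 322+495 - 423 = -4897 /12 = -408.08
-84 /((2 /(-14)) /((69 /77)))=5796 /11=526.91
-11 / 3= -3.67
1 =1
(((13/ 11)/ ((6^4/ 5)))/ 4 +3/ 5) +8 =8.60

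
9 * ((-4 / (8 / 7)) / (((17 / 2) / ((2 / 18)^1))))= -7 / 17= -0.41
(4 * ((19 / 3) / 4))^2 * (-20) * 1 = -7220 / 9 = -802.22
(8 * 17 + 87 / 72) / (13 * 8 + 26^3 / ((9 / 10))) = 0.01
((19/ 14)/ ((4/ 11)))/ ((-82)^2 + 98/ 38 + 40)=0.00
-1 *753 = -753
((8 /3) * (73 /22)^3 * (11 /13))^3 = 58871586708267913 /105087226959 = 560216.39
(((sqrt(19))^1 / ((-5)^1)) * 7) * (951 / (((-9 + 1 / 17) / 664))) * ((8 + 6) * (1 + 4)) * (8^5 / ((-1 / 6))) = -25854419533824 * sqrt(19) / 19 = -5931410631149.62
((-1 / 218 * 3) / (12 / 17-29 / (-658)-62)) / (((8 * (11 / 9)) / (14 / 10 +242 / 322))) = 1037901 / 20993542790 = 0.00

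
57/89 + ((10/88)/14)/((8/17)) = 288461/438592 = 0.66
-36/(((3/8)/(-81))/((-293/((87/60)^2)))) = -911347200/841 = -1083647.09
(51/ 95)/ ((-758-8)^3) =-51/ 42698234120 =-0.00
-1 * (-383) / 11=383 / 11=34.82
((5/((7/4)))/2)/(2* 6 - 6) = 5/21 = 0.24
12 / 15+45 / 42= 131 / 70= 1.87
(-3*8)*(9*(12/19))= -2592/19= -136.42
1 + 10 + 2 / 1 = 13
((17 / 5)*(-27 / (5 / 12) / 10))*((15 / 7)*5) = -8262 / 35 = -236.06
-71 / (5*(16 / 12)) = -213 / 20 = -10.65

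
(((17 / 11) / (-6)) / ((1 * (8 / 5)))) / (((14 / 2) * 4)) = -85 / 14784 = -0.01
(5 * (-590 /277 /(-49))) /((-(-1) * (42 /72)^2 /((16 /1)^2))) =108748800 /665077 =163.51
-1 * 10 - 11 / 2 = -31 / 2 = -15.50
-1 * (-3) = 3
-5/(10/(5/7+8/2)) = -33/14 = -2.36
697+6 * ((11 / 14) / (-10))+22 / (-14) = 48647 / 70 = 694.96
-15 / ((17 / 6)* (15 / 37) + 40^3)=-0.00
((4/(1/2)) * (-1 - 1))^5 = -1048576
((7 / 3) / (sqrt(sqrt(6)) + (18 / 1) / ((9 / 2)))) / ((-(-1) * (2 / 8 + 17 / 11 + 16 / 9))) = 0.12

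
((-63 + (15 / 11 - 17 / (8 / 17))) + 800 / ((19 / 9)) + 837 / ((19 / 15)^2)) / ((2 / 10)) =127526585 / 31768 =4014.31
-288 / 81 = -32 / 9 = -3.56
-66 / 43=-1.53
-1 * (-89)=89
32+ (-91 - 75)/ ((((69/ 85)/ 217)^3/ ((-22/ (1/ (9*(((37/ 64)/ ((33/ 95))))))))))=1830793662649428661/ 1752048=1044944923112.51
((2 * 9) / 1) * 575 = 10350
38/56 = 19/28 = 0.68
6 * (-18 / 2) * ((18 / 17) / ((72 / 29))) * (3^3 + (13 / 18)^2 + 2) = -277385 / 408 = -679.87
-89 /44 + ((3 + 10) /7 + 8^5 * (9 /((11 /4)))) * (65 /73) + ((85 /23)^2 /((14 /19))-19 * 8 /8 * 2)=95468.49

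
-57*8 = -456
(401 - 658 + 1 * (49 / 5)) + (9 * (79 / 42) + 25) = -14369 / 70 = -205.27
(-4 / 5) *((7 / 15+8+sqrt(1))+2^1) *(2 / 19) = -1376 / 1425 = -0.97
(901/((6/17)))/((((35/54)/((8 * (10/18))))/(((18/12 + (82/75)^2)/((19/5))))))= 1857829564/149625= 12416.57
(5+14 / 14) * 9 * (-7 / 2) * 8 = -1512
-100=-100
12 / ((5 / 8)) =96 / 5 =19.20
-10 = -10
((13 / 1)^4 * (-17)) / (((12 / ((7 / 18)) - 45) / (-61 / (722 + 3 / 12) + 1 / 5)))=5672528771 / 1430055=3966.65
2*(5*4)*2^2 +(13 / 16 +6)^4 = 151643921 / 65536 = 2313.90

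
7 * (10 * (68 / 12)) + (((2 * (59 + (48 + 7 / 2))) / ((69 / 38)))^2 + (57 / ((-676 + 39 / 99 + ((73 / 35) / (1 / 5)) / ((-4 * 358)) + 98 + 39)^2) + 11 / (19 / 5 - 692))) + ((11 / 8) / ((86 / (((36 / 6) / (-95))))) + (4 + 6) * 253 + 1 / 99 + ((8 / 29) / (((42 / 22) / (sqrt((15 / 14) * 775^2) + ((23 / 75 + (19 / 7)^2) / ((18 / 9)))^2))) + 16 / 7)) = 34100 * sqrt(210) / 4263 + 22394167019828213391552345895333780531 / 1262039068188596314097796591045000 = 17860.35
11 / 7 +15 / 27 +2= 260 / 63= 4.13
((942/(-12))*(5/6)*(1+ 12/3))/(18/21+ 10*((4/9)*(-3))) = 27475/1048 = 26.22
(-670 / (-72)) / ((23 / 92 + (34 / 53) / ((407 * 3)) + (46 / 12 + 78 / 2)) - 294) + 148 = 5766127619 / 38970087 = 147.96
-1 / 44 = -0.02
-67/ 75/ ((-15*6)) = 67/ 6750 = 0.01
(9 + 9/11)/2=54/11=4.91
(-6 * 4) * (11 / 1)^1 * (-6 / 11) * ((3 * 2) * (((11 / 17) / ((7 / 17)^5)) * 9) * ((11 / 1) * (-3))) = -235753724448 / 16807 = -14027115.16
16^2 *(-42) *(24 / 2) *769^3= -58674516719616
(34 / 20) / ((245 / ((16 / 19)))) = 136 / 23275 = 0.01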